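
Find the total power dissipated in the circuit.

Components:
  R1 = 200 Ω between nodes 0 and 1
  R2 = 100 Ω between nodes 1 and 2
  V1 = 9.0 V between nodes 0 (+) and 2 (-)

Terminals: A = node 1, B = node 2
Nodal analysis, taking node 2 as the 0 V reference.
Source V1 fixes V_0 = 9 V.
KCL at each unknown node (sum of currents leaving = 0; resistances in Ω):
  Node 1: (V_1 - 9)/200 + (V_1 - 0)/100 = 0
Collecting terms: 0.015 × V_1 = 0.045  =>  V_1 = 3 V
Power in each resistor, P = (ΔV)²/R:
  P_R1 = (9 - 3)²/200 = 0.18 W
  P_R2 = (3 - 0)²/100 = 0.09 W
P_total = P_R1 + P_R2 = 0.27 W

Final answer: 0.27 W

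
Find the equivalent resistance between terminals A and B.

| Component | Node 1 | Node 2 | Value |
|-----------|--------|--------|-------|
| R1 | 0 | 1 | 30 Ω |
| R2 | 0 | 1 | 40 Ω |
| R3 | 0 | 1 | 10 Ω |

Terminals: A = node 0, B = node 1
Reduce the network between node 0 (A) and node 1 (B) by series/parallel combination:
  Rp1 = R1 ‖ R2 ‖ R3 (parallel, all between nodes 0 and 1) = 1/(1/30 + 1/40 + 1/10) = 6.316 Ω
R_eq = 6.316 Ω

Final answer: 6.316 Ω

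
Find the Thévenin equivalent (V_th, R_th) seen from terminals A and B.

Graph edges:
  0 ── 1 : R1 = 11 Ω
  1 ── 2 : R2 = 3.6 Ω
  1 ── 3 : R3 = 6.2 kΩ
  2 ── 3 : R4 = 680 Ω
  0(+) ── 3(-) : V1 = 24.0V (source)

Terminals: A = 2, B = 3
Step 1 — V_th is the open-circuit voltage V_A - V_B (nothing connected across the terminals).
Nodal analysis, taking node 3 as the 0 V reference.
Source V1 fixes V_0 = 24 V.
KCL at each unknown node (sum of currents leaving = 0; resistances in Ω):
  Node 1: (V_1 - 24)/11 + (V_1 - V_2)/3.6 + (V_1 - 0)/6200 = 0
  Node 2: (V_2 - V_1)/3.6 + (V_2 - 0)/680 = 0
Collecting terms (coefficients in siemens):
  0.3688·V_1 - 0.2778·V_2 = 2.182
  0.2792·V_2 - 0.2778·V_1 = 0
Determinant D = (0.3688)(0.2792) - (-0.2778)(-0.2778) = 0.02584
V_1 = [(2.182)(0.2792) - (-0.2778)(0)]/D = 23.58 V
V_2 = [(0.3688)(0) - (2.182)(-0.2778)]/D = 23.45 V
V_th = V_2 - V_3 = 23.45 - 0 = 23.45 V
Step 2 — R_th: zero the source — replace V1 by a short circuit (node 3 merges into node 0) — and find the resistance seen between A (node 2) and B (node 0).
Reduce the network between node 2 (A) and node 0 (B) by series/parallel combination:
  Rp1 = R1 ‖ R3 (parallel, both between nodes 0 and 1) = 1/(1/11 + 1/6200) = 10.98 Ω
  Rs1 = R2 + Rp1 (series, joined only at node 1) = 3.6 + 10.98 = 14.58 Ω
  Rp2 = R4 ‖ Rs1 (parallel, both between nodes 0 and 2) = 1/(1/680 + 1/14.58) = 14.27 Ω
R_th = 14.27 Ω

Final answer: V_th = 23.45 V, R_th = 14.27 Ω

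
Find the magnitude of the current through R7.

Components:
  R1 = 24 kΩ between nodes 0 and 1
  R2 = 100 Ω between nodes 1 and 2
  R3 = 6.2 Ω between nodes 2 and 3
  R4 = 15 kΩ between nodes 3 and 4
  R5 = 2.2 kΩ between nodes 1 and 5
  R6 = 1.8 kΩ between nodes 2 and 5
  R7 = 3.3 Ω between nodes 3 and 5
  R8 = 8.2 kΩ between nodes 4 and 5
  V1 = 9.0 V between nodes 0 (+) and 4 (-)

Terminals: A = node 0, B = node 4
Nodal analysis, taking node 4 as the 0 V reference.
Source V1 fixes V_0 = 9 V.
KCL at each unknown node (sum of currents leaving = 0; resistances in Ω):
  Node 1: (V_1 - 9)/24000 + (V_1 - V_2)/100 + (V_1 - V_5)/2200 = 0
  Node 2: (V_2 - V_1)/100 + (V_2 - V_3)/6.2 + (V_2 - V_5)/1800 = 0
  Node 3: (V_3 - V_2)/6.2 + (V_3 - 0)/15000 + (V_3 - V_5)/3.3 = 0
  Node 5: (V_5 - V_1)/2200 + (V_5 - V_2)/1800 + (V_5 - V_3)/3.3 + (V_5 - 0)/8200 = 0
Collecting terms (coefficients in siemens):
  0.0105·V_1 - 0.01·V_2 - 0.0004545·V_5 = 0.000375
  0.1718·V_2 - 0.01·V_1 - 0.1613·V_3 - 0.0005556·V_5 = 0
  0.4644·V_3 - 0.1613·V_2 - 0.303·V_5 = 0
  0.3042·V_5 - 0.0004545·V_1 - 0.0005556·V_2 - 0.303·V_3 = 0
Solving these 4 simultaneous equations (Gaussian elimination) gives:
  V_1 = 1.654 V, V_2 = 1.625 V, V_3 = 1.623 V, V_5 = 1.623 V
I_R7 = (V_3 - V_5)/R7 = (1.623 - 1.623)/3.3 = 0.0001822 A
|I_R7| = 0.0001822 A

Final answer: |I_R7| = 0.0001822 A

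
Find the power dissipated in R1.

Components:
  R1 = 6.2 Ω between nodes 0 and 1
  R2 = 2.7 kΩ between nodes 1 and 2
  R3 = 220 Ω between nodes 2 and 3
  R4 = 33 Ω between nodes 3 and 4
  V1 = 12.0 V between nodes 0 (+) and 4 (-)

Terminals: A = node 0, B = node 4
Nodal analysis, taking node 4 as the 0 V reference.
Source V1 fixes V_0 = 12 V.
KCL at each unknown node (sum of currents leaving = 0; resistances in Ω):
  Node 1: (V_1 - 12)/6.2 + (V_1 - V_2)/2700 = 0
  Node 2: (V_2 - V_1)/2700 + (V_2 - V_3)/220 = 0
  Node 3: (V_3 - V_2)/220 + (V_3 - 0)/33 = 0
Collecting terms (coefficients in siemens):
  0.1617·V_1 - 0.0003704·V_2 = 1.935
  0.004916·V_2 - 0.0003704·V_1 - 0.004545·V_3 = 0
  0.03485·V_3 - 0.004545·V_2 = 0
Solving these 3 simultaneous equations (Gaussian elimination) gives:
  V_1 = 11.97 V, V_2 = 1.026 V, V_3 = 0.1338 V
I_R1 = (V_0 - V_1)/R1 = (12 - 11.97)/6.2 = 0.004055 A
P_R1 = I_R1² × R1 = (0.004055)² × 6.2 = 0.000102 W

Final answer: 0.000102 W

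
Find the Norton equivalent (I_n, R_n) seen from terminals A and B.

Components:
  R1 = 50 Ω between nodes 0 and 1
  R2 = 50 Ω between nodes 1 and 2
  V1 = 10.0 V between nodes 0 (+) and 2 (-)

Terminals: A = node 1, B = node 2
Find the Thévenin equivalent first; then I_n = V_th/R_th and R_n = R_th.
Step 1 — V_th is the open-circuit voltage V_A - V_B (nothing connected across the terminals).
Nodal analysis, taking node 2 as the 0 V reference.
Source V1 fixes V_0 = 10 V.
KCL at each unknown node (sum of currents leaving = 0; resistances in Ω):
  Node 1: (V_1 - 10)/50 + (V_1 - 0)/50 = 0
Collecting terms: 0.04 × V_1 = 0.2  =>  V_1 = 5 V
V_th = V_1 - V_2 = 5 - 0 = 5 V
Step 2 — R_th: zero the source — replace V1 by a short circuit (node 2 merges into node 0) — and find the resistance seen between A (node 1) and B (node 0).
Reduce the network between node 1 (A) and node 0 (B) by series/parallel combination:
  Rp1 = R1 ‖ R2 (parallel, both between nodes 0 and 1) = 1/(1/50 + 1/50) = 25 Ω
R_th = 25 Ω
I_n = V_th/R_th = 5/25 = 0.2 A, and R_n = R_th = 25 Ω

Final answer: I_n = 0.2 A, R_n = 25 Ω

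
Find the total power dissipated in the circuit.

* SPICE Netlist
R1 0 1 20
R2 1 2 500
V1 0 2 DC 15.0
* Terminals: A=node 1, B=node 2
Nodal analysis, taking node 2 as the 0 V reference.
Source V1 fixes V_0 = 15 V.
KCL at each unknown node (sum of currents leaving = 0; resistances in Ω):
  Node 1: (V_1 - 15)/20 + (V_1 - 0)/500 = 0
Collecting terms: 0.052 × V_1 = 0.75  =>  V_1 = 14.42 V
Power in each resistor, P = (ΔV)²/R:
  P_R1 = (15 - 14.42)²/20 = 0.01664 W
  P_R2 = (14.42 - 0)²/500 = 0.4161 W
P_total = P_R1 + P_R2 = 0.4327 W

Final answer: 0.4327 W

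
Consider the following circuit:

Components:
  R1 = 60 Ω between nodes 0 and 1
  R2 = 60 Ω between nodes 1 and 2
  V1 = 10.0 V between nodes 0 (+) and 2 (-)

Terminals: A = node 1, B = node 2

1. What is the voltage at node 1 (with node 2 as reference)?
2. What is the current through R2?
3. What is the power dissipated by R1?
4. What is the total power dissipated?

Nodal analysis, taking node 2 as the 0 V reference.
Source V1 fixes V_0 = 10 V.
KCL at each unknown node (sum of currents leaving = 0; resistances in Ω):
  Node 1: (V_1 - 10)/60 + (V_1 - 0)/60 = 0
Collecting terms: 0.03333 × V_1 = 0.1667  =>  V_1 = 5 V
Part 1:
  Read off the nodal solution: V_1 = 5 V
Part 2:
  I_R2 = (V_1 - V_2)/R2 = (5 - 0)/60 = 0.08333 A
  Magnitude: I_R2 = 0.08333 A
Part 3:
  I_R1 = (V_0 - V_1)/R1 = (10 - 5)/60 = 0.08333 A
  P_R1 = I_R1² × R1 = (0.08333)² × 60 = 0.4167 W
Part 4:
  Power in each resistor, P = (ΔV)²/R:
    P_R1 = (10 - 5)²/60 = 0.4167 W
    P_R2 = (5 - 0)²/60 = 0.4167 W
  P_total = P_R1 + P_R2 = 0.8333 W

Final answers:
1. V_1 = 5 V
2. I_R2 = 0.08333 A
3. P_R1 = 0.4167 W
4. P_total = 0.8333 W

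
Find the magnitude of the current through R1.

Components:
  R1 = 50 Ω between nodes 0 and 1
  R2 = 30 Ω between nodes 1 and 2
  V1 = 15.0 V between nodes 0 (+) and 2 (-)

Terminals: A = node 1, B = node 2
Nodal analysis, taking node 2 as the 0 V reference.
Source V1 fixes V_0 = 15 V.
KCL at each unknown node (sum of currents leaving = 0; resistances in Ω):
  Node 1: (V_1 - 15)/50 + (V_1 - 0)/30 = 0
Collecting terms: 0.05333 × V_1 = 0.3  =>  V_1 = 5.625 V
I_R1 = (V_0 - V_1)/R1 = (15 - 5.625)/50 = 0.1875 A
|I_R1| = 0.1875 A

Final answer: |I_R1| = 0.1875 A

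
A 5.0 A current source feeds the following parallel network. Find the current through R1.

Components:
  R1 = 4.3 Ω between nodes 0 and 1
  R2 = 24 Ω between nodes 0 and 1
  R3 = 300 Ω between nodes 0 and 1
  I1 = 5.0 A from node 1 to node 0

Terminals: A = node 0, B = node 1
All resistors sit directly between nodes 0 and 1, so they are in parallel and share one voltage V; the full source current 5 A splits among them.
1/R_par = 1/4.3 + 1/24 + 1/300 = 0.2776 S  =>  R_par = 3.603 Ω
V = I × R_par = 5 × 3.603 = 18.01 V
I_R1 = V/R1 = 18.01/4.3 = 4.189 A

Final answer: 4.189 A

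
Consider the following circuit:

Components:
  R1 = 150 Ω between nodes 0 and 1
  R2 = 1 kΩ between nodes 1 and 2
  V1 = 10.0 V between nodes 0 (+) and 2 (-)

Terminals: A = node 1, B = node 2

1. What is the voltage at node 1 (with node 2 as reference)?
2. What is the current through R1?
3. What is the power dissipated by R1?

Nodal analysis, taking node 2 as the 0 V reference.
Source V1 fixes V_0 = 10 V.
KCL at each unknown node (sum of currents leaving = 0; resistances in Ω):
  Node 1: (V_1 - 10)/150 + (V_1 - 0)/1000 = 0
Collecting terms: 0.007667 × V_1 = 0.06667  =>  V_1 = 8.696 V
Part 1:
  Read off the nodal solution: V_1 = 8.696 V
Part 2:
  I_R1 = (V_0 - V_1)/R1 = (10 - 8.696)/150 = 0.008696 A
  Magnitude: I_R1 = 0.008696 A
Part 3:
  I_R1 = (V_0 - V_1)/R1 = (10 - 8.696)/150 = 0.008696 A
  P_R1 = I_R1² × R1 = (0.008696)² × 150 = 0.01134 W

Final answers:
1. V_1 = 8.696 V
2. I_R1 = 0.008696 A
3. P_R1 = 0.01134 W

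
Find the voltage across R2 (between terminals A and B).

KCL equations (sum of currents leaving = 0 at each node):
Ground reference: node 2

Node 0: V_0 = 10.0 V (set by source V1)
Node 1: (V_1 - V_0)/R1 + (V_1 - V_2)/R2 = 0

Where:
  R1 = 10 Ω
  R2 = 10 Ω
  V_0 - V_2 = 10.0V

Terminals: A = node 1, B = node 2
R1 and R2 are in series across V1 (node 0 → node 1 → node 2), and the output A–B is taken across R2, so this is a voltage divider.
Series current: I = V1/(R1 + R2) = 10/(10 + 10) = 10/20 = 0.5 A
V_R2 = I × R2 = V1 × R2/(R1 + R2) = 10 × 10/20 = 5 V

Final answer: 5 V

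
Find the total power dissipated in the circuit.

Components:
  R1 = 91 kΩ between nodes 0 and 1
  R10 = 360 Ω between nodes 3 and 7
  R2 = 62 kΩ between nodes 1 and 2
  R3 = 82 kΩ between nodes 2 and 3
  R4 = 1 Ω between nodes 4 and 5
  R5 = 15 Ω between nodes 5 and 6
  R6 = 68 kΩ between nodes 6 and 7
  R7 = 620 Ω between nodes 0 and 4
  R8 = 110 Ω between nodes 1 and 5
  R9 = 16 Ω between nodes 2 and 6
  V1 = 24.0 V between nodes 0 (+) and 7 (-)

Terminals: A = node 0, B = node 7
Nodal analysis, taking node 7 as the 0 V reference.
Source V1 fixes V_0 = 24 V.
KCL at each unknown node (sum of currents leaving = 0; resistances in Ω):
  Node 1: (V_1 - 24)/91000 + (V_1 - V_2)/62000 + (V_1 - V_5)/110 = 0
  Node 2: (V_2 - V_1)/62000 + (V_2 - V_3)/82000 + (V_2 - V_6)/16 = 0
  Node 3: (V_3 - V_2)/82000 + (V_3 - 0)/360 = 0
  Node 4: (V_4 - V_5)/1 + (V_4 - 24)/620 = 0
  Node 5: (V_5 - V_4)/1 + (V_5 - V_6)/15 + (V_5 - V_1)/110 = 0
  Node 6: (V_6 - V_5)/15 + (V_6 - 0)/68000 + (V_6 - V_2)/16 = 0
Collecting terms (coefficients in siemens):
  0.009118·V_1 - 0.00001613·V_2 - 0.009091·V_5 = 0.0002637
  0.06253·V_2 - 0.00001613·V_1 - 0.0000122·V_3 - 0.0625·V_6 = 0
  0.00279·V_3 - 0.0000122·V_2 = 0
  1.002·V_4 - 1·V_5 = 0.03871
  1.076·V_5 - 0.009091·V_1 - 1·V_4 - 0.06667·V_6 = 0
  0.1292·V_6 - 0.0625·V_2 - 0.06667·V_5 = 0
Solving these 6 simultaneous equations (Gaussian elimination) gives:
  V_1 = 23.61 V, V_2 = 23.6 V, V_3 = 0.1031 V, V_4 = 23.61 V
  V_5 = 23.61 V, V_6 = 23.6 V
Power in each resistor, P = (ΔV)²/R:
  P_R1 = (24 - 23.61)²/91000 = 0.000001674 W
  P_R2 = (23.61 - 23.6)²/62000 = 0.000000003403 W
  P_R3 = (23.6 - 0.1031)²/82000 = 0.00673 W
  P_R4 = (23.61 - 23.61)²/1 = 0.000000396 W
  P_R5 = (23.61 - 23.6)²/15 = 0.000006016 W
  P_R6 = (23.6 - 0)²/68000 = 0.00819 W
  P_R7 = (24 - 23.61)²/620 = 0.0002455 W
  P_R8 = (23.61 - 23.61)²/110 = 0.000000001809 W
  P_R9 = (23.6 - 23.6)²/16 = 0.000001311 W
  P_R10 = (0.1031 - 0)²/360 = 0.00002955 W
P_total = P_R1 + P_R2 + P_R3 + P_R4 + P_R5 + P_R6 + P_R7 + P_R8 + P_R9 + P_R10 = 0.01521 W

Final answer: 0.01521 W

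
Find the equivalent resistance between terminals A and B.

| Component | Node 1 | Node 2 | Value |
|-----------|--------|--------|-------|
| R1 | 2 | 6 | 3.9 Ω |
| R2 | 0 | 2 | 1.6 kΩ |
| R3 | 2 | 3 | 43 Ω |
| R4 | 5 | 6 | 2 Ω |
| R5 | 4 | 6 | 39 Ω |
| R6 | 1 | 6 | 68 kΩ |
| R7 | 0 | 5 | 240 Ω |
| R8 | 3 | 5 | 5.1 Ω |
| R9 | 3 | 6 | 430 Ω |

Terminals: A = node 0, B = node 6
The network is not a plain series/parallel combination. Inject a 1 A test current into terminal A (node 0) and return it from terminal B (node 6); then R_eq = V_A / (1 A).
Nodal analysis, taking node 6 as the 0 V reference.
Current source I_test pushes 1 A into node 0 and draws it out of node 6.
KCL at each unknown node (sum of currents leaving = 0; resistances in Ω):
  Node 0: (V_0 - V_2)/1600 + (V_0 - V_5)/240 - 1 = 0
  Node 1: (V_1 - 0)/68000 = 0
  Node 2: (V_2 - V_0)/1600 + (V_2 - 0)/3.9 + (V_2 - V_3)/43 = 0
  Node 3: (V_3 - V_2)/43 + (V_3 - V_5)/5.1 + (V_3 - 0)/430 = 0
  Node 4: (V_4 - 0)/39 = 0
  Node 5: (V_5 - V_0)/240 + (V_5 - V_3)/5.1 + (V_5 - 0)/2 = 0
Collecting terms (coefficients in siemens):
  0.004792·V_0 - 0.000625·V_2 - 0.004167·V_5 = 1
  0.00001471·V_1 = 0
  0.2803·V_2 - 0.000625·V_0 - 0.02326·V_3 = 0
  0.2217·V_3 - 0.02326·V_2 - 0.1961·V_5 = 0
  0.02564·V_4 = 0
  0.7002·V_5 - 0.004167·V_0 - 0.1961·V_3 = 0
Solving these 6 simultaneous equations (Gaussian elimination) gives:
  V_0 = 210.2 V, V_1 = 0 V, V_2 = 0.5978 V, V_3 = 1.554 V
  V_4 = 0 V, V_5 = 1.686 V
R_eq = V_0 / 1 A = 210.2 Ω

Final answer: 210.2 Ω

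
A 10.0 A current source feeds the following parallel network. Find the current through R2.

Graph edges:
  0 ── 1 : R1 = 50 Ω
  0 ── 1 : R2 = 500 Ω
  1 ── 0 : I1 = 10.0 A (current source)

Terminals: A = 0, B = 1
All resistors sit directly between nodes 0 and 1, so they are in parallel and share one voltage V; the full source current 10 A splits among them.
1/R_par = 1/50 + 1/500 = 0.022 S  =>  R_par = 45.45 Ω
V = I × R_par = 10 × 45.45 = 454.5 V
I_R2 = V/R2 = 454.5/500 = 0.9091 A

Final answer: 0.9091 A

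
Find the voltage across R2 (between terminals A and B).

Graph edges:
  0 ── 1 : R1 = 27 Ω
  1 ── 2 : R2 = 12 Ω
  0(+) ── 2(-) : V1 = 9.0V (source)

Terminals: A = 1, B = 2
R1 and R2 are in series across V1 (node 0 → node 1 → node 2), and the output A–B is taken across R2, so this is a voltage divider.
Series current: I = V1/(R1 + R2) = 9/(27 + 12) = 9/39 = 0.2308 A
V_R2 = I × R2 = V1 × R2/(R1 + R2) = 9 × 12/39 = 2.769 V

Final answer: 2.769 V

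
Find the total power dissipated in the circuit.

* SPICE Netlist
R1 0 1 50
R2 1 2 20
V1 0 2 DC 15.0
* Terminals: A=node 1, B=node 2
Nodal analysis, taking node 2 as the 0 V reference.
Source V1 fixes V_0 = 15 V.
KCL at each unknown node (sum of currents leaving = 0; resistances in Ω):
  Node 1: (V_1 - 15)/50 + (V_1 - 0)/20 = 0
Collecting terms: 0.07 × V_1 = 0.3  =>  V_1 = 4.286 V
Power in each resistor, P = (ΔV)²/R:
  P_R1 = (15 - 4.286)²/50 = 2.296 W
  P_R2 = (4.286 - 0)²/20 = 0.9184 W
P_total = P_R1 + P_R2 = 3.214 W

Final answer: 3.214 W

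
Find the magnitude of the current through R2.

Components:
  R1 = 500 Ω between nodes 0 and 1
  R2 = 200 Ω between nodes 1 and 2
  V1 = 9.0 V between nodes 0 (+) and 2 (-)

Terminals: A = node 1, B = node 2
Nodal analysis, taking node 2 as the 0 V reference.
Source V1 fixes V_0 = 9 V.
KCL at each unknown node (sum of currents leaving = 0; resistances in Ω):
  Node 1: (V_1 - 9)/500 + (V_1 - 0)/200 = 0
Collecting terms: 0.007 × V_1 = 0.018  =>  V_1 = 2.571 V
I_R2 = (V_1 - V_2)/R2 = (2.571 - 0)/200 = 0.01286 A
|I_R2| = 0.01286 A

Final answer: |I_R2| = 0.01286 A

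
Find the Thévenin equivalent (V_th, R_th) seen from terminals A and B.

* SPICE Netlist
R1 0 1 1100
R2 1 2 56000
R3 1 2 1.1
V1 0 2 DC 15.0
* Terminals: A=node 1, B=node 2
Step 1 — V_th is the open-circuit voltage V_A - V_B (nothing connected across the terminals).
Nodal analysis, taking node 2 as the 0 V reference.
Source V1 fixes V_0 = 15 V.
KCL at each unknown node (sum of currents leaving = 0; resistances in Ω):
  Node 1: (V_1 - 15)/1100 + (V_1 - 0)/56000 + (V_1 - 0)/1.1 = 0
Collecting terms: 0.91 × V_1 = 0.01364  =>  V_1 = 0.01498 V
V_th = V_1 - V_2 = 0.01498 - 0 = 0.01498 V
Step 2 — R_th: zero the source — replace V1 by a short circuit (node 2 merges into node 0) — and find the resistance seen between A (node 1) and B (node 0).
Reduce the network between node 1 (A) and node 0 (B) by series/parallel combination:
  Rp1 = R1 ‖ R2 ‖ R3 (parallel, all between nodes 0 and 1) = 1/(1/1100 + 1/56000 + 1/1.1) = 1.099 Ω
R_th = 1.099 Ω

Final answer: V_th = 0.01498 V, R_th = 1.099 Ω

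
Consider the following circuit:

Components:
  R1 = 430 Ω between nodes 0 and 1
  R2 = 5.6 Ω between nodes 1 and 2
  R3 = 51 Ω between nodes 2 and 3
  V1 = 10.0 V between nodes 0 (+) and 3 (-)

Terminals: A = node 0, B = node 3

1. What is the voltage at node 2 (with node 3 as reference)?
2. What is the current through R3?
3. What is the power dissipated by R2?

Nodal analysis, taking node 3 as the 0 V reference.
Source V1 fixes V_0 = 10 V.
KCL at each unknown node (sum of currents leaving = 0; resistances in Ω):
  Node 1: (V_1 - 10)/430 + (V_1 - V_2)/5.6 = 0
  Node 2: (V_2 - V_1)/5.6 + (V_2 - 0)/51 = 0
Collecting terms (coefficients in siemens):
  0.1809·V_1 - 0.1786·V_2 = 0.02326
  0.1982·V_2 - 0.1786·V_1 = 0
Determinant D = (0.1809)(0.1982) - (-0.1786)(-0.1786) = 0.003962
V_1 = [(0.02326)(0.1982) - (-0.1786)(0)]/D = 1.163 V
V_2 = [(0.1809)(0) - (0.02326)(-0.1786)]/D = 1.048 V
Part 1:
  Read off the nodal solution: V_2 = 1.048 V
Part 2:
  I_R3 = (V_2 - V_3)/R3 = (1.048 - 0)/51 = 0.02055 A
  Magnitude: I_R3 = 0.02055 A
Part 3:
  I_R2 = (V_1 - V_2)/R2 = (1.163 - 1.048)/5.6 = 0.02055 A
  P_R2 = I_R2² × R2 = (0.02055)² × 5.6 = 0.002365 W

Final answers:
1. V_2 = 1.048 V
2. I_R3 = 0.02055 A
3. P_R2 = 0.002365 W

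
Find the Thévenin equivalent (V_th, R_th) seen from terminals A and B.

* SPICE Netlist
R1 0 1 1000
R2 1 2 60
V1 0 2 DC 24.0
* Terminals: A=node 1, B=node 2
Step 1 — V_th is the open-circuit voltage V_A - V_B (nothing connected across the terminals).
Nodal analysis, taking node 2 as the 0 V reference.
Source V1 fixes V_0 = 24 V.
KCL at each unknown node (sum of currents leaving = 0; resistances in Ω):
  Node 1: (V_1 - 24)/1000 + (V_1 - 0)/60 = 0
Collecting terms: 0.01767 × V_1 = 0.024  =>  V_1 = 1.358 V
V_th = V_1 - V_2 = 1.358 - 0 = 1.358 V
Step 2 — R_th: zero the source — replace V1 by a short circuit (node 2 merges into node 0) — and find the resistance seen between A (node 1) and B (node 0).
Reduce the network between node 1 (A) and node 0 (B) by series/parallel combination:
  Rp1 = R1 ‖ R2 (parallel, both between nodes 0 and 1) = 1/(1/1000 + 1/60) = 56.6 Ω
R_th = 56.6 Ω

Final answer: V_th = 1.358 V, R_th = 56.6 Ω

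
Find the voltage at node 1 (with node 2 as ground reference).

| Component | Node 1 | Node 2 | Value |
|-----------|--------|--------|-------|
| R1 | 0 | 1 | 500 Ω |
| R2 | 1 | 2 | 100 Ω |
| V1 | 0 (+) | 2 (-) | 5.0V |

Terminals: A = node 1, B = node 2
Nodal analysis, taking node 2 as the 0 V reference.
Source V1 fixes V_0 = 5 V.
KCL at each unknown node (sum of currents leaving = 0; resistances in Ω):
  Node 1: (V_1 - 5)/500 + (V_1 - 0)/100 = 0
Collecting terms: 0.012 × V_1 = 0.01  =>  V_1 = 0.8333 V
The requested potential is V_1 = 0.8333 V.

Final answer: V_1 = 0.8333 V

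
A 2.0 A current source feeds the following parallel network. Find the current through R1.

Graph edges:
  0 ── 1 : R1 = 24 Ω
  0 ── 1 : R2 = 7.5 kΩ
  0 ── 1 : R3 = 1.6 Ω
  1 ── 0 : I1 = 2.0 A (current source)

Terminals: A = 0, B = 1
All resistors sit directly between nodes 0 and 1, so they are in parallel and share one voltage V; the full source current 2 A splits among them.
1/R_par = 1/24 + 1/7500 + 1/1.6 = 0.6668 S  =>  R_par = 1.5 Ω
V = I × R_par = 2 × 1.5 = 2.999 V
I_R1 = V/R1 = 2.999/24 = 0.125 A

Final answer: 0.125 A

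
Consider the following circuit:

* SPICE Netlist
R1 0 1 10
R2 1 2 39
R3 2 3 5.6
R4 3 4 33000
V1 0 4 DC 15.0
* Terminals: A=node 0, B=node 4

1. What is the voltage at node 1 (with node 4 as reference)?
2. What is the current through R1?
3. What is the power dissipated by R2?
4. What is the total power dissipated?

Nodal analysis, taking node 4 as the 0 V reference.
Source V1 fixes V_0 = 15 V.
KCL at each unknown node (sum of currents leaving = 0; resistances in Ω):
  Node 1: (V_1 - 15)/10 + (V_1 - V_2)/39 = 0
  Node 2: (V_2 - V_1)/39 + (V_2 - V_3)/5.6 = 0
  Node 3: (V_3 - V_2)/5.6 + (V_3 - 0)/33000 = 0
Collecting terms (coefficients in siemens):
  0.1256·V_1 - 0.02564·V_2 = 1.5
  0.2042·V_2 - 0.02564·V_1 - 0.1786·V_3 = 0
  0.1786·V_3 - 0.1786·V_2 = 0
Solving these 3 simultaneous equations (Gaussian elimination) gives:
  V_1 = 15 V, V_2 = 14.98 V, V_3 = 14.98 V
Part 1:
  Read off the nodal solution: V_1 = 15 V
Part 2:
  I_R1 = (V_0 - V_1)/R1 = (15 - 15)/10 = 0.0004538 A
  Magnitude: I_R1 = 0.0004538 A
Part 3:
  I_R2 = (V_1 - V_2)/R2 = (15 - 14.98)/39 = 0.0004538 A
  P_R2 = I_R2² × R2 = (0.0004538)² × 39 = 0.000008031 W
Part 4:
  Power in each resistor, P = (ΔV)²/R:
    P_R1 = (15 - 15)²/10 = 0.000002059 W
    P_R2 = (15 - 14.98)²/39 = 0.000008031 W
    P_R3 = (14.98 - 14.98)²/5.6 = 0.000001153 W
    P_R4 = (14.98 - 0)²/33000 = 0.006796 W
  P_total = P_R1 + P_R2 + P_R3 + P_R4 = 0.006807 W

Final answers:
1. V_1 = 15 V
2. I_R1 = 0.0004538 A
3. P_R2 = 8.031e-06 W
4. P_total = 0.006807 W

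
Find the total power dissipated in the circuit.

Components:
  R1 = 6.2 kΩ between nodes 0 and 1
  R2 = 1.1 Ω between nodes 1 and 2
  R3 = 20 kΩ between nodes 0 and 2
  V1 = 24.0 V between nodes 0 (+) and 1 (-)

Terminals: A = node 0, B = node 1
Nodal analysis, taking node 1 as the 0 V reference.
Source V1 fixes V_0 = 24 V.
KCL at each unknown node (sum of currents leaving = 0; resistances in Ω):
  Node 2: (V_2 - 0)/1.1 + (V_2 - 24)/20000 = 0
Collecting terms: 0.9091 × V_2 = 0.0012  =>  V_2 = 0.00132 V
Power in each resistor, P = (ΔV)²/R:
  P_R1 = (24 - 0)²/6200 = 0.0929 W
  P_R2 = (0 - 0.00132)²/1.1 = 0.000001584 W
  P_R3 = (24 - 0.00132)²/20000 = 0.0288 W
P_total = P_R1 + P_R2 + P_R3 = 0.1217 W

Final answer: 0.1217 W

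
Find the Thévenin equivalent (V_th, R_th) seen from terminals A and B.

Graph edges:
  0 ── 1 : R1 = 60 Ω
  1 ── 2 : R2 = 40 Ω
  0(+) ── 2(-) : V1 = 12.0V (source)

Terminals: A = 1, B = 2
Step 1 — V_th is the open-circuit voltage V_A - V_B (nothing connected across the terminals).
Nodal analysis, taking node 2 as the 0 V reference.
Source V1 fixes V_0 = 12 V.
KCL at each unknown node (sum of currents leaving = 0; resistances in Ω):
  Node 1: (V_1 - 12)/60 + (V_1 - 0)/40 = 0
Collecting terms: 0.04167 × V_1 = 0.2  =>  V_1 = 4.8 V
V_th = V_1 - V_2 = 4.8 - 0 = 4.8 V
Step 2 — R_th: zero the source — replace V1 by a short circuit (node 2 merges into node 0) — and find the resistance seen between A (node 1) and B (node 0).
Reduce the network between node 1 (A) and node 0 (B) by series/parallel combination:
  Rp1 = R1 ‖ R2 (parallel, both between nodes 0 and 1) = 1/(1/60 + 1/40) = 24 Ω
R_th = 24 Ω

Final answer: V_th = 4.8 V, R_th = 24 Ω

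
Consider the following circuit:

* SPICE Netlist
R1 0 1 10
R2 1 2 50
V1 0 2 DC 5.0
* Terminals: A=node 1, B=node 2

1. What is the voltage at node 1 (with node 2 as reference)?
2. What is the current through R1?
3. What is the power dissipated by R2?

Nodal analysis, taking node 2 as the 0 V reference.
Source V1 fixes V_0 = 5 V.
KCL at each unknown node (sum of currents leaving = 0; resistances in Ω):
  Node 1: (V_1 - 5)/10 + (V_1 - 0)/50 = 0
Collecting terms: 0.12 × V_1 = 0.5  =>  V_1 = 4.167 V
Part 1:
  Read off the nodal solution: V_1 = 4.167 V
Part 2:
  I_R1 = (V_0 - V_1)/R1 = (5 - 4.167)/10 = 0.08333 A
  Magnitude: I_R1 = 0.08333 A
Part 3:
  I_R2 = (V_1 - V_2)/R2 = (4.167 - 0)/50 = 0.08333 A
  P_R2 = I_R2² × R2 = (0.08333)² × 50 = 0.3472 W

Final answers:
1. V_1 = 4.167 V
2. I_R1 = 0.08333 A
3. P_R2 = 0.3472 W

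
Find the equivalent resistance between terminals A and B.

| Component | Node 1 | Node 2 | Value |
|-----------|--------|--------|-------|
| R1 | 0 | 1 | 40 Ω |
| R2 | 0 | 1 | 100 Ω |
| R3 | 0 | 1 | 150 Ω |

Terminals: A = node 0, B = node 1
Reduce the network between node 0 (A) and node 1 (B) by series/parallel combination:
  Rp1 = R1 ‖ R2 ‖ R3 (parallel, all between nodes 0 and 1) = 1/(1/40 + 1/100 + 1/150) = 24 Ω
R_eq = 24 Ω

Final answer: 24 Ω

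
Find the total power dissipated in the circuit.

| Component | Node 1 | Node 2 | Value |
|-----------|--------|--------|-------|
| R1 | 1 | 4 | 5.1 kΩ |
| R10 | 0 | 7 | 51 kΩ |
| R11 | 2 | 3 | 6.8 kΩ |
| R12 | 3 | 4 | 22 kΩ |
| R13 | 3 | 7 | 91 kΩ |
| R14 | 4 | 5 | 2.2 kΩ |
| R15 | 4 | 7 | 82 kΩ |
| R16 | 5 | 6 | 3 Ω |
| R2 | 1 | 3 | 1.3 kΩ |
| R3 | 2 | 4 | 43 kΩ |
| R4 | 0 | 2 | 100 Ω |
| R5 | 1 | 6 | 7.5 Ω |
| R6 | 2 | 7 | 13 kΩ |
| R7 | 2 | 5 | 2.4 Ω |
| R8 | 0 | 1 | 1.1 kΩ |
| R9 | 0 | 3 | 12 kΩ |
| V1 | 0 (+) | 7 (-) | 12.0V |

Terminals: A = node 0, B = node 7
Nodal analysis, taking node 7 as the 0 V reference.
Source V1 fixes V_0 = 12 V.
KCL at each unknown node (sum of currents leaving = 0; resistances in Ω):
  Node 1: (V_1 - V_4)/5100 + (V_1 - V_3)/1300 + (V_1 - V_6)/7.5 + (V_1 - 12)/1100 = 0
  Node 2: (V_2 - V_4)/43000 + (V_2 - 12)/100 + (V_2 - 0)/13000 + (V_2 - V_5)/2.4 + (V_2 - V_3)/6800 = 0
  Node 3: (V_3 - V_1)/1300 + (V_3 - 12)/12000 + (V_3 - V_2)/6800 + (V_3 - V_4)/22000 + (V_3 - 0)/91000 = 0
  Node 4: (V_4 - V_1)/5100 + (V_4 - V_2)/43000 + (V_4 - V_3)/22000 + (V_4 - V_5)/2200 + (V_4 - 0)/82000 = 0
  Node 5: (V_5 - V_2)/2.4 + (V_5 - V_4)/2200 + (V_5 - V_6)/3 = 0
  Node 6: (V_6 - V_1)/7.5 + (V_6 - V_5)/3 = 0
Collecting terms (coefficients in siemens):
  0.1352·V_1 - 0.0007692·V_3 - 0.0001961·V_4 - 0.1333·V_6 = 0.01091
  0.4269·V_2 - 0.0001471·V_3 - 0.00002326·V_4 - 0.4167·V_5 = 0.12
  0.001056·V_3 - 0.0007692·V_1 - 0.0001471·V_2 - 0.00004545·V_4 = 0.001
  0.0007315·V_4 - 0.0001961·V_1 - 0.00002326·V_2 - 0.00004545·V_3 - 0.0004545·V_5 = 0
  0.7505·V_5 - 0.4167·V_2 - 0.0004545·V_4 - 0.3333·V_6 = 0
  0.4667·V_6 - 0.1333·V_1 - 0.3333·V_5 = 0
Solving these 6 simultaneous equations (Gaussian elimination) gives:
  V_1 = 11.89 V, V_2 = 11.89 V, V_3 = 11.77 V, V_4 = 11.69 V
  V_5 = 11.89 V, V_6 = 11.89 V
Power in each resistor, P = (ΔV)²/R:
  P_R1 = (11.89 - 11.69)²/5100 = 0.000008296 W
  P_R2 = (11.89 - 11.77)²/1300 = 0.00001183 W
  P_R3 = (11.89 - 11.69)²/43000 = 0.0000009907 W
  P_R4 = (12 - 11.89)²/100 = 0.0001144 W
  P_R5 = (11.89 - 11.89)²/7.5 = 0.00000001074 W
  P_R6 = (11.89 - 0)²/13000 = 0.01088 W
  P_R7 = (11.89 - 11.89)²/2.4 = 0.00000004151 W
  P_R8 = (12 - 11.89)²/1100 = 0.00001054 W
  P_R9 = (12 - 11.77)²/12000 = 0.000004473 W
  P_R10 = (12 - 0)²/51000 = 0.002824 W
  P_R11 = (11.89 - 11.77)²/6800 = 0.000002287 W
  P_R12 = (11.77 - 11.69)²/22000 = 0.0000003033 W
  P_R13 = (11.77 - 0)²/91000 = 0.001522 W
  P_R14 = (11.69 - 11.89)²/2200 = 0.00001931 W
  P_R15 = (11.69 - 0)²/82000 = 0.001666 W
  P_R16 = (11.89 - 11.89)²/3 = 0.000000004296 W
P_total = P_R1 + P_R2 + P_R3 + P_R4 + P_R5 + P_R6 + P_R7 + P_R8 + P_R9 + P_R10 + P_R11 + P_R12 + P_R13 + P_R14 + P_R15 + P_R16 = 0.01706 W

Final answer: 0.01706 W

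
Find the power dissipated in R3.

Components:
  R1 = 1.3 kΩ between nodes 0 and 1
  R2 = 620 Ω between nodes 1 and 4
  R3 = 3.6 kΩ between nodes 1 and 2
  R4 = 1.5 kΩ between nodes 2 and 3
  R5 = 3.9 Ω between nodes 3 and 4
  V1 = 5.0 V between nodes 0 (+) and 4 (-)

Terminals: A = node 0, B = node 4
Nodal analysis, taking node 4 as the 0 V reference.
Source V1 fixes V_0 = 5 V.
KCL at each unknown node (sum of currents leaving = 0; resistances in Ω):
  Node 1: (V_1 - 5)/1300 + (V_1 - 0)/620 + (V_1 - V_2)/3600 = 0
  Node 2: (V_2 - V_1)/3600 + (V_2 - V_3)/1500 = 0
  Node 3: (V_3 - V_2)/1500 + (V_3 - 0)/3.9 = 0
Collecting terms (coefficients in siemens):
  0.00266·V_1 - 0.0002778·V_2 = 0.003846
  0.0009444·V_2 - 0.0002778·V_1 - 0.0006667·V_3 = 0
  0.2571·V_3 - 0.0006667·V_2 = 0
Solving these 3 simultaneous equations (Gaussian elimination) gives:
  V_1 = 1.492 V, V_2 = 0.4396 V, V_3 = 0.00114 V
I_R3 = (V_1 - V_2)/R3 = (1.492 - 0.4396)/3600 = 0.0002923 A
P_R3 = I_R3² × R3 = (0.0002923)² × 3600 = 0.0003076 W

Final answer: 0.0003076 W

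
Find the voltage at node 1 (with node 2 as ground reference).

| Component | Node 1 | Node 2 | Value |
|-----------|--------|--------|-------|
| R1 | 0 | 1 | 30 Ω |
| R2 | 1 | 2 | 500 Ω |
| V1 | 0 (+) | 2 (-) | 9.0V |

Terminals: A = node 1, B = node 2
Nodal analysis, taking node 2 as the 0 V reference.
Source V1 fixes V_0 = 9 V.
KCL at each unknown node (sum of currents leaving = 0; resistances in Ω):
  Node 1: (V_1 - 9)/30 + (V_1 - 0)/500 = 0
Collecting terms: 0.03533 × V_1 = 0.3  =>  V_1 = 8.491 V
The requested potential is V_1 = 8.491 V.

Final answer: V_1 = 8.491 V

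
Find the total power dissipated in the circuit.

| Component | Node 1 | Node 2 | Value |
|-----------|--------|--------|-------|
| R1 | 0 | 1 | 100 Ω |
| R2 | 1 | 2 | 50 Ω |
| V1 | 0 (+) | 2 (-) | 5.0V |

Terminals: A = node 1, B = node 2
Nodal analysis, taking node 2 as the 0 V reference.
Source V1 fixes V_0 = 5 V.
KCL at each unknown node (sum of currents leaving = 0; resistances in Ω):
  Node 1: (V_1 - 5)/100 + (V_1 - 0)/50 = 0
Collecting terms: 0.03 × V_1 = 0.05  =>  V_1 = 1.667 V
Power in each resistor, P = (ΔV)²/R:
  P_R1 = (5 - 1.667)²/100 = 0.1111 W
  P_R2 = (1.667 - 0)²/50 = 0.05556 W
P_total = P_R1 + P_R2 = 0.1667 W

Final answer: 0.1667 W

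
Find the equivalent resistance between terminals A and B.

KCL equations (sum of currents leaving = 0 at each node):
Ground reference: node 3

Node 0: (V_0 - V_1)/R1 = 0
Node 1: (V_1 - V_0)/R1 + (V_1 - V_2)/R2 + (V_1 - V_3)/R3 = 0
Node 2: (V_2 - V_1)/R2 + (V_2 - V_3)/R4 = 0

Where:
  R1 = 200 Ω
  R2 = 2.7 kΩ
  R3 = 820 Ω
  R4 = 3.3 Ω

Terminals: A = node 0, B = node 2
Reduce the network between node 0 (A) and node 2 (B) by series/parallel combination:
  Rs1 = R3 + R4 (series, joined only at node 3) = 820 + 3.3 = 823.3 Ω
  Rp1 = R2 ‖ Rs1 (parallel, both between nodes 1 and 2) = 1/(1/2700 + 1/823.3) = 630.9 Ω
  Rs2 = R1 + Rp1 (series, joined only at node 1) = 200 + 630.9 = 830.9 Ω
R_eq = 830.9 Ω

Final answer: 830.9 Ω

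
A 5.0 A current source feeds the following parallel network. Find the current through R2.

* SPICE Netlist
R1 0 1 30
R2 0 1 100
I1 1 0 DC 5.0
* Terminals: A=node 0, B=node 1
All resistors sit directly between nodes 0 and 1, so they are in parallel and share one voltage V; the full source current 5 A splits among them.
1/R_par = 1/30 + 1/100 = 0.04333 S  =>  R_par = 23.08 Ω
V = I × R_par = 5 × 23.08 = 115.4 V
I_R2 = V/R2 = 115.4/100 = 1.154 A

Final answer: 1.154 A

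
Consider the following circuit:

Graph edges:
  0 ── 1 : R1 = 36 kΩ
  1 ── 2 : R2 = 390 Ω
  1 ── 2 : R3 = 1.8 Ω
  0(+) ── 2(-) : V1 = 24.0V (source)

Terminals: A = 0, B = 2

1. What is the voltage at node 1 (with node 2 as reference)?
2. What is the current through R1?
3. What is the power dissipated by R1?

Nodal analysis, taking node 2 as the 0 V reference.
Source V1 fixes V_0 = 24 V.
KCL at each unknown node (sum of currents leaving = 0; resistances in Ω):
  Node 1: (V_1 - 24)/36000 + (V_1 - 0)/390 + (V_1 - 0)/1.8 = 0
Collecting terms: 0.5581 × V_1 = 0.0006667  =>  V_1 = 0.001194 V
Part 1:
  Read off the nodal solution: V_1 = 0.001194 V
Part 2:
  I_R1 = (V_0 - V_1)/R1 = (24 - 0.001194)/36000 = 0.0006666 A
  Magnitude: I_R1 = 0.0006666 A
Part 3:
  I_R1 = (V_0 - V_1)/R1 = (24 - 0.001194)/36000 = 0.0006666 A
  P_R1 = I_R1² × R1 = (0.0006666)² × 36000 = 0.016 W

Final answers:
1. V_1 = 0.001194 V
2. I_R1 = 0.0006666 A
3. P_R1 = 0.016 W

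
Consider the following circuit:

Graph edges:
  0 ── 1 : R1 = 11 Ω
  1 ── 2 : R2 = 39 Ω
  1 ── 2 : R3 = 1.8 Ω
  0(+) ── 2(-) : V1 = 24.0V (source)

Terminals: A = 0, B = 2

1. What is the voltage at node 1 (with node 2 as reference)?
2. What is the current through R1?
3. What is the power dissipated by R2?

Nodal analysis, taking node 2 as the 0 V reference.
Source V1 fixes V_0 = 24 V.
KCL at each unknown node (sum of currents leaving = 0; resistances in Ω):
  Node 1: (V_1 - 24)/11 + (V_1 - 0)/39 + (V_1 - 0)/1.8 = 0
Collecting terms: 0.6721 × V_1 = 2.182  =>  V_1 = 3.246 V
Part 1:
  Read off the nodal solution: V_1 = 3.246 V
Part 2:
  I_R1 = (V_0 - V_1)/R1 = (24 - 3.246)/11 = 1.887 A
  Magnitude: I_R1 = 1.887 A
Part 3:
  I_R2 = (V_1 - V_2)/R2 = (3.246 - 0)/39 = 0.08324 A
  P_R2 = I_R2² × R2 = (0.08324)² × 39 = 0.2702 W

Final answers:
1. V_1 = 3.246 V
2. I_R1 = 1.887 A
3. P_R2 = 0.2702 W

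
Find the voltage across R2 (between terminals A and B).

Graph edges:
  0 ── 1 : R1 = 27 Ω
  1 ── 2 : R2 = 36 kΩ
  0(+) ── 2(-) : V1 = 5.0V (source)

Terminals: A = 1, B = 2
R1 and R2 are in series across V1 (node 0 → node 1 → node 2), and the output A–B is taken across R2, so this is a voltage divider.
Series current: I = V1/(R1 + R2) = 5/(27 + 36000) = 5/36030 = 0.0001388 A
V_R2 = I × R2 = V1 × R2/(R1 + R2) = 5 × 36000/36030 = 4.996 V

Final answer: 4.996 V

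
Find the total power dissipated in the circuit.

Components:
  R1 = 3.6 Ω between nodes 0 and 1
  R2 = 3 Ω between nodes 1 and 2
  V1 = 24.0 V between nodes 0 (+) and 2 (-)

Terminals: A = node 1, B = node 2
Nodal analysis, taking node 2 as the 0 V reference.
Source V1 fixes V_0 = 24 V.
KCL at each unknown node (sum of currents leaving = 0; resistances in Ω):
  Node 1: (V_1 - 24)/3.6 + (V_1 - 0)/3 = 0
Collecting terms: 0.6111 × V_1 = 6.667  =>  V_1 = 10.91 V
Power in each resistor, P = (ΔV)²/R:
  P_R1 = (24 - 10.91)²/3.6 = 47.6 W
  P_R2 = (10.91 - 0)²/3 = 39.67 W
P_total = P_R1 + P_R2 = 87.27 W

Final answer: 87.27 W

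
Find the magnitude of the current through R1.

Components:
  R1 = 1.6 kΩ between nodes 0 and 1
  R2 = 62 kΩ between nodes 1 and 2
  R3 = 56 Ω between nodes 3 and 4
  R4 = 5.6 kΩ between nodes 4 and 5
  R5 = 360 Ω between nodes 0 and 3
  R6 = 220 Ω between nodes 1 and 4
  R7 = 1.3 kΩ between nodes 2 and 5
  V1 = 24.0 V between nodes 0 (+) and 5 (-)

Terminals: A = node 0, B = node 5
Nodal analysis, taking node 5 as the 0 V reference.
Source V1 fixes V_0 = 24 V.
KCL at each unknown node (sum of currents leaving = 0; resistances in Ω):
  Node 1: (V_1 - 24)/1600 + (V_1 - V_2)/62000 + (V_1 - V_4)/220 = 0
  Node 2: (V_2 - V_1)/62000 + (V_2 - 0)/1300 = 0
  Node 3: (V_3 - V_4)/56 + (V_3 - 24)/360 = 0
  Node 4: (V_4 - V_3)/56 + (V_4 - 0)/5600 + (V_4 - V_1)/220 = 0
Collecting terms (coefficients in siemens):
  0.005187·V_1 - 0.00001613·V_2 - 0.004545·V_4 = 0.015
  0.0007854·V_2 - 0.00001613·V_1 = 0
  0.02063·V_3 - 0.01786·V_4 = 0.06667
  0.02258·V_4 - 0.004545·V_1 - 0.01786·V_3 = 0
Solving these 4 simultaneous equations (Gaussian elimination) gives:
  V_1 = 22.64 V, V_2 = 0.465 V, V_3 = 22.73 V, V_4 = 22.53 V
I_R1 = (V_0 - V_1)/R1 = (24 - 22.64)/1600 = 0.0008503 A
|I_R1| = 0.0008503 A

Final answer: |I_R1| = 0.0008503 A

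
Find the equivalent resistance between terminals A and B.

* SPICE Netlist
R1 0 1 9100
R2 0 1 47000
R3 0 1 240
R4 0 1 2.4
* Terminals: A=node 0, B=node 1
Reduce the network between node 0 (A) and node 1 (B) by series/parallel combination:
  Rp1 = R1 ‖ R2 ‖ R3 ‖ R4 (parallel, all between nodes 0 and 1) = 1/(1/9100 + 1/47000 + 1/240 + 1/2.4) = 2.375 Ω
R_eq = 2.375 Ω

Final answer: 2.375 Ω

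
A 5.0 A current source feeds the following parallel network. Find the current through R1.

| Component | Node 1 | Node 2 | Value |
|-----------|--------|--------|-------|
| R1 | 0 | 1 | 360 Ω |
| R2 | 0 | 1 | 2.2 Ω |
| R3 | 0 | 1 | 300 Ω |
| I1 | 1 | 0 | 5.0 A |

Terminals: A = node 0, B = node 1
All resistors sit directly between nodes 0 and 1, so they are in parallel and share one voltage V; the full source current 5 A splits among them.
1/R_par = 1/360 + 1/2.2 + 1/300 = 0.4607 S  =>  R_par = 2.171 Ω
V = I × R_par = 5 × 2.171 = 10.85 V
I_R1 = V/R1 = 10.85/360 = 0.03015 A

Final answer: 0.03015 A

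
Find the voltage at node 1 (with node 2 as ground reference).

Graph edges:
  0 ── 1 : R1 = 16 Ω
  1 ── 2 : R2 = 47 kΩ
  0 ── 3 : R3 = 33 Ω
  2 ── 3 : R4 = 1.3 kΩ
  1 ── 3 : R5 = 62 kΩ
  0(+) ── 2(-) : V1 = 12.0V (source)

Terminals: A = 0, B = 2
Nodal analysis, taking node 2 as the 0 V reference.
Source V1 fixes V_0 = 12 V.
KCL at each unknown node (sum of currents leaving = 0; resistances in Ω):
  Node 1: (V_1 - 12)/16 + (V_1 - 0)/47000 + (V_1 - V_3)/62000 = 0
  Node 3: (V_3 - 12)/33 + (V_3 - 0)/1300 + (V_3 - V_1)/62000 = 0
Collecting terms (coefficients in siemens):
  0.06254·V_1 - 0.00001613·V_3 = 0.75
  0.03109·V_3 - 0.00001613·V_1 = 0.3636
Determinant D = (0.06254)(0.03109) - (-0.00001613)(-0.00001613) = 0.001944
V_1 = [(0.75)(0.03109) - (-0.00001613)(0.3636)]/D = 12 V
V_3 = [(0.06254)(0.3636) - (0.75)(-0.00001613)]/D = 11.7 V
The requested potential is V_1 = 12 V.

Final answer: V_1 = 12 V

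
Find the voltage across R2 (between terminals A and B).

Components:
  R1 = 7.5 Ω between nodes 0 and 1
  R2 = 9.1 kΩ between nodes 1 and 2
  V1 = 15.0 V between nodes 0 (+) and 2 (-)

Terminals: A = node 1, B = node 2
R1 and R2 are in series across V1 (node 0 → node 1 → node 2), and the output A–B is taken across R2, so this is a voltage divider.
Series current: I = V1/(R1 + R2) = 15/(7.5 + 9100) = 15/9108 = 0.001647 A
V_R2 = I × R2 = V1 × R2/(R1 + R2) = 15 × 9100/9108 = 14.99 V

Final answer: 14.99 V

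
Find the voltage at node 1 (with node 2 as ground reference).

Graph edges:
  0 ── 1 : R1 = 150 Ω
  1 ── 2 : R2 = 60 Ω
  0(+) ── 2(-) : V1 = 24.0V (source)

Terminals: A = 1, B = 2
Nodal analysis, taking node 2 as the 0 V reference.
Source V1 fixes V_0 = 24 V.
KCL at each unknown node (sum of currents leaving = 0; resistances in Ω):
  Node 1: (V_1 - 24)/150 + (V_1 - 0)/60 = 0
Collecting terms: 0.02333 × V_1 = 0.16  =>  V_1 = 6.857 V
The requested potential is V_1 = 6.857 V.

Final answer: V_1 = 6.857 V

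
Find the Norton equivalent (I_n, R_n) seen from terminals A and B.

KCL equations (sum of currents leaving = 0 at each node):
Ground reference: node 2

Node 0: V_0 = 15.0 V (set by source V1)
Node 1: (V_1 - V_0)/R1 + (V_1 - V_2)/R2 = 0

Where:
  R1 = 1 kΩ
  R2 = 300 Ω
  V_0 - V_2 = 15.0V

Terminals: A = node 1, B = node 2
Find the Thévenin equivalent first; then I_n = V_th/R_th and R_n = R_th.
Step 1 — V_th is the open-circuit voltage V_A - V_B (nothing connected across the terminals).
Nodal analysis, taking node 2 as the 0 V reference.
Source V1 fixes V_0 = 15 V.
KCL at each unknown node (sum of currents leaving = 0; resistances in Ω):
  Node 1: (V_1 - 15)/1000 + (V_1 - 0)/300 = 0
Collecting terms: 0.004333 × V_1 = 0.015  =>  V_1 = 3.462 V
V_th = V_1 - V_2 = 3.462 - 0 = 3.462 V
Step 2 — R_th: zero the source — replace V1 by a short circuit (node 2 merges into node 0) — and find the resistance seen between A (node 1) and B (node 0).
Reduce the network between node 1 (A) and node 0 (B) by series/parallel combination:
  Rp1 = R1 ‖ R2 (parallel, both between nodes 0 and 1) = 1/(1/1000 + 1/300) = 230.8 Ω
R_th = 230.8 Ω
I_n = V_th/R_th = 3.462/230.8 = 0.015 A, and R_n = R_th = 230.8 Ω

Final answer: I_n = 0.015 A, R_n = 230.8 Ω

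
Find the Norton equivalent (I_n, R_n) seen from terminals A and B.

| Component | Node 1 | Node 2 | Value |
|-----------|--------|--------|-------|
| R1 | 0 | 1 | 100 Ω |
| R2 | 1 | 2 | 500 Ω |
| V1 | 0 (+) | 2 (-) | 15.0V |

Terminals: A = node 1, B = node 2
Find the Thévenin equivalent first; then I_n = V_th/R_th and R_n = R_th.
Step 1 — V_th is the open-circuit voltage V_A - V_B (nothing connected across the terminals).
Nodal analysis, taking node 2 as the 0 V reference.
Source V1 fixes V_0 = 15 V.
KCL at each unknown node (sum of currents leaving = 0; resistances in Ω):
  Node 1: (V_1 - 15)/100 + (V_1 - 0)/500 = 0
Collecting terms: 0.012 × V_1 = 0.15  =>  V_1 = 12.5 V
V_th = V_1 - V_2 = 12.5 - 0 = 12.5 V
Step 2 — R_th: zero the source — replace V1 by a short circuit (node 2 merges into node 0) — and find the resistance seen between A (node 1) and B (node 0).
Reduce the network between node 1 (A) and node 0 (B) by series/parallel combination:
  Rp1 = R1 ‖ R2 (parallel, both between nodes 0 and 1) = 1/(1/100 + 1/500) = 83.33 Ω
R_th = 83.33 Ω
I_n = V_th/R_th = 12.5/83.33 = 0.15 A, and R_n = R_th = 83.33 Ω

Final answer: I_n = 0.15 A, R_n = 83.33 Ω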